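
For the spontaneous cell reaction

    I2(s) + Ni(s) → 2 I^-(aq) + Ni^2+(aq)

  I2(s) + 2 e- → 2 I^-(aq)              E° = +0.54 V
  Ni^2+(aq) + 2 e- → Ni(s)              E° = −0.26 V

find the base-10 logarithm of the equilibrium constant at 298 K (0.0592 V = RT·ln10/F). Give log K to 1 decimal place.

log K = 27.0

The I₂/I⁻ couple is reduced (cathode); E°cell = +0.54 − (−0.26) = +0.80 V with n = 2.
At equilibrium E = 0, so log K = nE°cell / 0.0592 = (2)(+0.80) / 0.0592 = 27.0.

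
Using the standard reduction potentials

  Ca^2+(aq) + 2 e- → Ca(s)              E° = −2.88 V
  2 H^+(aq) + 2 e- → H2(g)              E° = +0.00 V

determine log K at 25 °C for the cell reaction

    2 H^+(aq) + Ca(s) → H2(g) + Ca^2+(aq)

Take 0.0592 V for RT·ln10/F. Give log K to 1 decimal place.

log K = 97.3

The 2H⁺/H₂ couple is reduced (cathode); E°cell = +0.00 − (−2.88) = +2.88 V with n = 2.
At equilibrium E = 0, so log K = nE°cell / 0.0592 = (2)(+2.88) / 0.0592 = 97.3.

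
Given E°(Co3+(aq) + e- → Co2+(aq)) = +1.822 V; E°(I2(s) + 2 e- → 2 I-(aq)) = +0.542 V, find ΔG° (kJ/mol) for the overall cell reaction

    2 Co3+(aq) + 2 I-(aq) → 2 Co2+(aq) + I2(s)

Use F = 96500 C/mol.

−247 kJ/mol

In the reaction as written Co3+(aq) is reduced, so the Co³⁺/Co²⁺ couple is the cathode and I₂/I⁻ is the anode.
E°cell = +1.822 − (+0.542) = +1.280 V; balancing electrons gives n = 2.
ΔG° = −nFE°cell = −(2)(96500)(+1.280) J/mol = −247 kJ/mol.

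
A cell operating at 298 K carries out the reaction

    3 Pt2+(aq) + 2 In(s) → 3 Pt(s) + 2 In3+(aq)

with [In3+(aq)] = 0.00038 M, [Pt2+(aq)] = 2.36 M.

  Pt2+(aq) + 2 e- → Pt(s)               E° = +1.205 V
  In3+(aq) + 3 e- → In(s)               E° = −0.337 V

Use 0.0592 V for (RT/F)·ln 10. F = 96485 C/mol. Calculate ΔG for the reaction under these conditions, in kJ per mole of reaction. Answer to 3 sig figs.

−938 kJ/mol

The standard cell potential is +1.205 − (−0.337) = +1.542 V, with n = 6 electrons in the balanced equation.
The reaction quotient is [In3+(aq)]^2 / [Pt2+(aq)]^3 = 1.1×10^−8; by Nernst, E = +1.542 − (0.0592/6)(−7.959) = +1.6205 V.
Then ΔG = −nFE = −6 × 96485 × +1.6205 J/mol = −938 kJ/mol.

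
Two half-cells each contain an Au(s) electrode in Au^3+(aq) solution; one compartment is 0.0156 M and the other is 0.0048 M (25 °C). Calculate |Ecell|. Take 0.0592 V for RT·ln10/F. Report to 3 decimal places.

0.010 V

For a concentration cell E°cell = 0, since both electrodes use the same couple.
The compartment with the higher Au^3+(aq) concentration (0.0156 M) acts as the cathode; ions are reduced there and produced at the dilute (0.0048 M) anode.
With n = 3, Ecell = −(0.0592/3)·log([dilute]/[conc]) = −(0.0592/3)·log(0.0048/0.0156) = +0.010 V.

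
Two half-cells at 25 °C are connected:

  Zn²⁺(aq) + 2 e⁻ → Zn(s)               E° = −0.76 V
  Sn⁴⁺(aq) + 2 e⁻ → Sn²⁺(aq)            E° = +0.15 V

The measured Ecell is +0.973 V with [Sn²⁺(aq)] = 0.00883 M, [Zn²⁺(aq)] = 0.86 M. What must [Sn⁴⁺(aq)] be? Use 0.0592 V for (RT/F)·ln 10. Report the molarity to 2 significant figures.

1.0 M

Sn⁴⁺/Sn²⁺ is the cathode (higher E°); E°cell = +0.15 − (−0.76) = +0.91 V with n = 2.
Rearranging E = E° − (0.0592/n)·log Q gives log Q = 2(+0.91 − (+0.973))/0.0592 = −2.128.
Balancing electrons gives Sn⁴⁺(aq) + Zn(s) → Sn²⁺(aq) + Zn²⁺(aq); thus Q = ([Sn²⁺(aq)]·[Zn²⁺(aq)]) / [Sn⁴⁺(aq)].
Isolating [Sn⁴⁺(aq)] in Q = 10^{−2.128} yields log [Sn⁴⁺(aq)] = 0.008, i.e. 1.0 M.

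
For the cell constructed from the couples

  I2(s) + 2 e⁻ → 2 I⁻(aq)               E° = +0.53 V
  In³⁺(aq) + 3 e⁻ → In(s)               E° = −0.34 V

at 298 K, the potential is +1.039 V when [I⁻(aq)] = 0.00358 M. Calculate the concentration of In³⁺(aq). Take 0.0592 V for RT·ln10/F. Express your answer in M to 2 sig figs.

The I₂/I⁻ couple has the larger reduction potential, so it is the cathode: E°cell = +0.53 − (−0.34) = +0.87 V and n = 6.
From the Nernst equation, log Q = n(E° − E)/0.0592 = 6·(+0.87 − (+1.039))/0.0592 = −17.128.
The balanced reaction is 3 I2(s) + 2 In(s) → 6 I⁻(aq) + 2 In³⁺(aq), so Q = [I⁻(aq)]^6·[In³⁺(aq)]^2.
Substituting the known concentrations and solving, log [In³⁺(aq)] = −1.226 and [In³⁺(aq)] = 0.059 M.

0.059 M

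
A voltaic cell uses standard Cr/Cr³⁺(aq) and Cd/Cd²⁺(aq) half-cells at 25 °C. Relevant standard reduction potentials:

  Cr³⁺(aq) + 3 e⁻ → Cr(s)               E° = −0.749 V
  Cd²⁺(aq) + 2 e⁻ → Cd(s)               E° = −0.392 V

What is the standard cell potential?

+0.357 V

The Cd²⁺/Cd couple has the higher E°, so Cd ion is reduced (cathode) and Cr is oxidized (anode).
E°cell = E°(cathode) − E°(anode) = −0.392 − (−0.749) = +0.357 V.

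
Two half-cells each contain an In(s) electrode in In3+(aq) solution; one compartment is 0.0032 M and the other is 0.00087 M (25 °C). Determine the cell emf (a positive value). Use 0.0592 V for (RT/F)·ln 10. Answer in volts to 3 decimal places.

0.011 V

For a concentration cell E°cell = 0, since both electrodes use the same couple.
The compartment with the higher In3+(aq) concentration (0.0032 M) acts as the cathode; ions are reduced there and produced at the dilute (0.00087 M) anode.
With n = 3, Ecell = −(0.0592/3)·log([dilute]/[conc]) = −(0.0592/3)·log(0.00087/0.0032) = +0.011 V.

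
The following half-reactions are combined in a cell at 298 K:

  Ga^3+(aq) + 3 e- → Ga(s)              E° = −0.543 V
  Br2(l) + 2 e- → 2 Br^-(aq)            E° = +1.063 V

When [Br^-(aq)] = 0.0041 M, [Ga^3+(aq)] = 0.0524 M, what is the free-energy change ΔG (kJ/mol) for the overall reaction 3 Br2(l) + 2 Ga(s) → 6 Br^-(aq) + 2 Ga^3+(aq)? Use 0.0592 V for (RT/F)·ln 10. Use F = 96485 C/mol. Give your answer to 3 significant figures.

−1030 kJ/mol

With Br₂/Br⁻ reduced at the cathode, E°cell = +1.063 − (−0.543) = +1.606 V and n = 6.
Q = [Br^-(aq)]^6·[Ga^3+(aq)]^2 = 1.3×10^−17, so log Q = −16.885 and E = +1.606 − (0.0592/6)(−16.885) = +1.7726 V.
ΔG = −nFE = −(6)(96485)(+1.7726) J/mol = −1030 kJ/mol.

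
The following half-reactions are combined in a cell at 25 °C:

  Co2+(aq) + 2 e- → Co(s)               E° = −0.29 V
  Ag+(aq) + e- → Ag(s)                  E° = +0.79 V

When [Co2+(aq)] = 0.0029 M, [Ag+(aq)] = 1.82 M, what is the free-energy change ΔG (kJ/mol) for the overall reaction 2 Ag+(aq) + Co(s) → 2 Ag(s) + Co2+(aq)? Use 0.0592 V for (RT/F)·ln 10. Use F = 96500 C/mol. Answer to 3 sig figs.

−226 kJ/mol

With Ag⁺/Ag reduced at the cathode, E°cell = +0.79 − (−0.29) = +1.08 V and n = 2.
The reaction quotient is [Co2+(aq)] / [Ag+(aq)]^2 = 0.000875; by Nernst, E = +1.08 − (0.0592/2)(−3.058) = +1.1705 V.
ΔG = −nFE = −(2)(96500)(+1.1705) J/mol = −226 kJ/mol.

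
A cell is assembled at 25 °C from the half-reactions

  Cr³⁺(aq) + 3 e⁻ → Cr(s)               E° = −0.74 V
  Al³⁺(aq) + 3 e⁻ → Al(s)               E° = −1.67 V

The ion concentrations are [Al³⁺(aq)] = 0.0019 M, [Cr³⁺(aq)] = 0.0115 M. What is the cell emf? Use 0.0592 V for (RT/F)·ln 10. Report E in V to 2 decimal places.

Since E°(Cr³⁺/Cr) > E°(Al³⁺/Al), Cr³⁺/Cr serves as the cathode.
E°cell = −0.74 − (−1.67) = +0.93 V, with n = 3 electrons transferred.
For the overall reaction Cr³⁺(aq) + Al(s) → Cr(s) + Al³⁺(aq), Q = [Al³⁺(aq)] / [Cr³⁺(aq)] = 0.165, giving log Q = −0.782.
E = E° − (0.0592/n)·log Q = +0.93 − (0.0592/3)(−0.782) = +0.95 V.

+0.95 V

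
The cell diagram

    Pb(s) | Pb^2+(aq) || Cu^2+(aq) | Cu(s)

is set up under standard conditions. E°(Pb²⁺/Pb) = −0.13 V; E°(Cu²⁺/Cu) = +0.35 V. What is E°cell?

+0.48 V

By convention the left-hand electrode in cell notation is the anode (oxidation) and the right-hand electrode is the cathode (reduction).
E°cell = E°(right) − E°(left) = +0.35 − (−0.13) = +0.48 V.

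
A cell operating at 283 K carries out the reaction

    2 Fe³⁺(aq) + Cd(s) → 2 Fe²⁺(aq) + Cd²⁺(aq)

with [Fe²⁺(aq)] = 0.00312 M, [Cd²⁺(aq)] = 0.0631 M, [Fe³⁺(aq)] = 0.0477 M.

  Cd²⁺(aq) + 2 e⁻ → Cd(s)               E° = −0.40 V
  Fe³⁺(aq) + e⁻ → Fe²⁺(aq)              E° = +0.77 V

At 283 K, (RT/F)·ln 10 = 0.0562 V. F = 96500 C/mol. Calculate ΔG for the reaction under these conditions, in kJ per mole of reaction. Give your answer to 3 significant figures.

−245 kJ/mol

E°cell = +0.77 − (−0.40) = +1.17 V; the balanced reaction transfers n = 2 electrons.
The reaction quotient is ([Fe²⁺(aq)]^2·[Cd²⁺(aq)]) / [Fe³⁺(aq)]^2 = 0.00027; by Nernst, E = +1.17 − (0.0562/2)(−3.569) = +1.2703 V.
ΔG = −nFE = −(2)(96500)(+1.2703) J/mol = −245 kJ/mol.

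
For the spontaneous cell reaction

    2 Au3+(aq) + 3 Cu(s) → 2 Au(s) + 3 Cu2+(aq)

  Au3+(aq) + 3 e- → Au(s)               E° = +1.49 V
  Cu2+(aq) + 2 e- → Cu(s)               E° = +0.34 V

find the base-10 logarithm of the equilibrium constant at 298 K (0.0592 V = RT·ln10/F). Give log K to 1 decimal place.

log K = 116.6

The Au³⁺/Au couple is reduced (cathode); E°cell = +1.49 − (+0.34) = +1.15 V with n = 6.
At equilibrium E = 0, so log K = nE°cell / 0.0592 = (6)(+1.15) / 0.0592 = 116.6.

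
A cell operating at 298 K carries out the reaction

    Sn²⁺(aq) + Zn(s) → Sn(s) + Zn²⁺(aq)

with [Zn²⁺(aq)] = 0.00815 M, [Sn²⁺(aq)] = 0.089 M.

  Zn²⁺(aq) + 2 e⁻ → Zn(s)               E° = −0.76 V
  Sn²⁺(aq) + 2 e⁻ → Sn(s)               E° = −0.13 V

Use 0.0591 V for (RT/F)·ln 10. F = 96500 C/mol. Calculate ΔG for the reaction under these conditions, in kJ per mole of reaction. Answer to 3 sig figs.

The standard cell potential is −0.13 − (−0.76) = +0.63 V, with n = 2 electrons in the balanced equation.
The reaction quotient is [Zn²⁺(aq)] / [Sn²⁺(aq)] = 0.0916; by Nernst, E = +0.63 − (0.0591/2)(−1.038) = +0.6607 V.
Then ΔG = −nFE = −2 × 96500 × +0.6607 J/mol = −128 kJ/mol.

−128 kJ/mol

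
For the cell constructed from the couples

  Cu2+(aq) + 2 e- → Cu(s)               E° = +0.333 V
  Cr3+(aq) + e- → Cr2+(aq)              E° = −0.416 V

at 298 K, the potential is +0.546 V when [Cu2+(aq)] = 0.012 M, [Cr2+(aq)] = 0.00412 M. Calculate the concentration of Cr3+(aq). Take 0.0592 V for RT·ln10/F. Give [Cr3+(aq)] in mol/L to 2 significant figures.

With Cu²⁺/Cu at the cathode and Cr³⁺/Cr²⁺ at the anode, E°cell = +0.333 − (−0.416) = +0.749 V (n = 2).
Since E = E° − (0.0592/n)·log Q, log Q = n(E° − E)/0.0592 = 6.858.
The balanced reaction is Cu2+(aq) + 2 Cr2+(aq) → Cu(s) + 2 Cr3+(aq), so Q = [Cr3+(aq)]^2 / ([Cu2+(aq)]·[Cr2+(aq)]^2).
Isolating [Cr3+(aq)] in Q = 10^{6.858} yields log [Cr3+(aq)] = 0.083, i.e. 1.2 M.

1.2 M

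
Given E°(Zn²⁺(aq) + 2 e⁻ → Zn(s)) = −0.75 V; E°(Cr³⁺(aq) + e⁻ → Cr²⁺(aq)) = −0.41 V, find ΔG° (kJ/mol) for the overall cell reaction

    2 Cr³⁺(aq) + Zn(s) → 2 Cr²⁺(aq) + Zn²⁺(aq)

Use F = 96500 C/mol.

In the reaction as written Cr³⁺(aq) is reduced, so the Cr³⁺/Cr²⁺ couple is the cathode and Zn²⁺/Zn is the anode.
E°cell = −0.41 − (−0.75) = +0.34 V; balancing electrons gives n = 2.
ΔG° = −nFE°cell = −(2)(96500)(+0.34) J/mol = −65.6 kJ/mol.

−65.6 kJ/mol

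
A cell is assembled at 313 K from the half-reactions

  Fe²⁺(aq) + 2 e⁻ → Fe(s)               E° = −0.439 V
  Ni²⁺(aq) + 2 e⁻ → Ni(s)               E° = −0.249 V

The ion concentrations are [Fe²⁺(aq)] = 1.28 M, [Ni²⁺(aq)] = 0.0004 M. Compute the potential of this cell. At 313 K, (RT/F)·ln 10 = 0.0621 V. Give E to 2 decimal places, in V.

+0.08 V

Ni²⁺/Ni is reduced (cathode, E° = −0.249 V) and Fe²⁺/Fe is oxidized (anode).
The standard potential is −0.249 − (−0.439) = +0.190 V and the balanced reaction transfers n = 2 electrons.
The balanced reaction is Ni²⁺(aq) + Fe(s) → Ni(s) + Fe²⁺(aq), so Q = [Fe²⁺(aq)] / [Ni²⁺(aq)] = 3.2×10^3 and log Q = 3.505.
By the Nernst equation, E = +0.190 − (0.0621/2)·(3.505) = +0.08 V.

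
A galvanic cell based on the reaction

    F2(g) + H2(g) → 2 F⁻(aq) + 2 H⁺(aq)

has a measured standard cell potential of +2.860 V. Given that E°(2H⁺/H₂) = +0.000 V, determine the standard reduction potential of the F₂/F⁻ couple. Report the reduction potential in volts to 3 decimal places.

In the reaction as written the F₂/F⁻ couple is reduced (cathode) and 2H⁺/H₂ is oxidized (anode), so E°cell = E°(F₂/F⁻) − E°(2H⁺/H₂).
E°(F₂/F⁻) = E°cell + E°(anode) = +2.860 + (+0.000) = +2.860 V.

+2.860 V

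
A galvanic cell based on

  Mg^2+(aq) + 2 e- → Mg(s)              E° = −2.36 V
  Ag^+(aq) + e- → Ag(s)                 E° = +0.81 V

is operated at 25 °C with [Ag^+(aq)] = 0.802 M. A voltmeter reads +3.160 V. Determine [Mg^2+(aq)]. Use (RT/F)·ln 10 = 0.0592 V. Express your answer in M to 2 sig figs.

Ag⁺/Ag is the cathode (higher E°); E°cell = +0.81 − (−2.36) = +3.17 V with n = 2.
Rearranging E = E° − (0.0592/n)·log Q gives log Q = 2(+3.17 − (+3.160))/0.0592 = 0.338.
The balanced reaction is 2 Ag^+(aq) + Mg(s) → 2 Ag(s) + Mg^2+(aq), so Q = [Mg^2+(aq)] / [Ag^+(aq)]^2.
Isolating [Mg^2+(aq)] in Q = 10^{0.338} yields log [Mg^2+(aq)] = 0.146, i.e. 1.4 M.

1.4 M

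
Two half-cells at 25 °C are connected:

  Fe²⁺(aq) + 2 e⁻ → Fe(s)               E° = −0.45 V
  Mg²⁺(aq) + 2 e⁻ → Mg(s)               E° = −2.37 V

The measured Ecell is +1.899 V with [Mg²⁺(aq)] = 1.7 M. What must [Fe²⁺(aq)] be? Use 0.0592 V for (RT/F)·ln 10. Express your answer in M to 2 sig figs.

0.33 M

Fe²⁺/Fe is the cathode (higher E°); E°cell = −0.45 − (−2.37) = +1.92 V with n = 2.
Rearranging E = E° − (0.0592/n)·log Q gives log Q = 2(+1.92 − (+1.899))/0.0592 = 0.709.
Balancing electrons gives Fe²⁺(aq) + Mg(s) → Fe(s) + Mg²⁺(aq); thus Q = [Mg²⁺(aq)] / [Fe²⁺(aq)].
Substituting the known concentrations and solving, log [Fe²⁺(aq)] = −0.479 and [Fe²⁺(aq)] = 0.33 M.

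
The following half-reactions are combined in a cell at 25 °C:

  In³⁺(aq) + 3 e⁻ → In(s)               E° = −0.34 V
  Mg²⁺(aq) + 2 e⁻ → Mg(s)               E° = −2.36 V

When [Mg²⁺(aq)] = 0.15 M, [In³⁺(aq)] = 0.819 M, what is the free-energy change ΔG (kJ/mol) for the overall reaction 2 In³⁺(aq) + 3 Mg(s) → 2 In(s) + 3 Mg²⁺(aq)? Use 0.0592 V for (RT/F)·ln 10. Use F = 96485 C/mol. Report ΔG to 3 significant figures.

−1180 kJ/mol

With In³⁺/In reduced at the cathode, E°cell = −0.34 − (−2.36) = +2.02 V and n = 6.
Q = [Mg²⁺(aq)]^3 / [In³⁺(aq)]^2 = 0.00503, so log Q = −2.298 and E = +2.02 − (0.0592/6)(−2.298) = +2.0427 V.
Then ΔG = −nFE = −6 × 96485 × +2.0427 J/mol = −1180 kJ/mol.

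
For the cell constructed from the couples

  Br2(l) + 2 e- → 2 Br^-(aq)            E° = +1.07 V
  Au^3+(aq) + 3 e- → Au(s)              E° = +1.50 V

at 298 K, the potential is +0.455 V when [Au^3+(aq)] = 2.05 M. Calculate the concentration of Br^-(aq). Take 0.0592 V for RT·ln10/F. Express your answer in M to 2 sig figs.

Au³⁺/Au is the cathode (higher E°); E°cell = +1.50 − (+1.07) = +0.43 V with n = 6.
From the Nernst equation, log Q = n(E° − E)/0.0592 = 6·(+0.43 − (+0.455))/0.0592 = −2.534.
The balanced reaction is 2 Au^3+(aq) + 6 Br^-(aq) → 2 Au(s) + 3 Br2(l), so Q = 1 / ([Au^3+(aq)]^2·[Br^-(aq)]^6).
Solving for the unknown gives log [Br^-(aq)] = 0.318, so [Br^-(aq)] ≈ 2.1 M.

2.1 M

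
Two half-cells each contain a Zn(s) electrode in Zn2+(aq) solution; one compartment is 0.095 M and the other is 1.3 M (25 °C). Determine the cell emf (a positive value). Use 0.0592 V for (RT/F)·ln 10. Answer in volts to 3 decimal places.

For a concentration cell E°cell = 0, since both electrodes use the same couple.
The compartment with the higher Zn2+(aq) concentration (1.3 M) acts as the cathode; ions are reduced there and produced at the dilute (0.095 M) anode.
With n = 2, Ecell = −(0.0592/2)·log([dilute]/[conc]) = −(0.0592/2)·log(0.095/1.3) = +0.034 V.

0.034 V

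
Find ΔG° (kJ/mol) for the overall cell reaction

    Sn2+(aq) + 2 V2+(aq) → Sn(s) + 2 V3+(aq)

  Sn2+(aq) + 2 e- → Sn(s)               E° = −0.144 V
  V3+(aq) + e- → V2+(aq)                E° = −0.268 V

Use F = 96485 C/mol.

−23.9 kJ/mol

In the reaction as written Sn2+(aq) is reduced, so the Sn²⁺/Sn couple is the cathode and V³⁺/V²⁺ is the anode.
E°cell = −0.144 − (−0.268) = +0.124 V; balancing electrons gives n = 2.
ΔG° = −nFE°cell = −(2)(96485)(+0.124) J/mol = −23.9 kJ/mol.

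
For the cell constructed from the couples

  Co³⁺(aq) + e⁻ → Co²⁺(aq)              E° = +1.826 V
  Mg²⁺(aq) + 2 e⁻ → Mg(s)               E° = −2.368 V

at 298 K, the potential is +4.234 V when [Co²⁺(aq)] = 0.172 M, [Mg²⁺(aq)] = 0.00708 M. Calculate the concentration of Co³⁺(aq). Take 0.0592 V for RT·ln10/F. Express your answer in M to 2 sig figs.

0.069 M

The Co³⁺/Co²⁺ couple has the larger reduction potential, so it is the cathode: E°cell = +1.826 − (−2.368) = +4.194 V and n = 2.
From the Nernst equation, log Q = n(E° − E)/0.0592 = 2·(+4.194 − (+4.234))/0.0592 = −1.351.
Balancing electrons gives 2 Co³⁺(aq) + Mg(s) → 2 Co²⁺(aq) + Mg²⁺(aq); thus Q = ([Co²⁺(aq)]^2·[Mg²⁺(aq)]) / [Co³⁺(aq)]^2.
Substituting the known concentrations and solving, log [Co³⁺(aq)] = −1.164 and [Co³⁺(aq)] = 0.069 M.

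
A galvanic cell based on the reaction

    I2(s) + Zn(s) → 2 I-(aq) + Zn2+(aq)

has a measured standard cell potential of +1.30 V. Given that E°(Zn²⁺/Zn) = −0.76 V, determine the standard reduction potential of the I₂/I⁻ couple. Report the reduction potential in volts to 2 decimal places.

+0.54 V

In the reaction as written the I₂/I⁻ couple is reduced (cathode) and Zn²⁺/Zn is oxidized (anode), so E°cell = E°(I₂/I⁻) − E°(Zn²⁺/Zn).
E°(I₂/I⁻) = E°cell + E°(anode) = +1.30 + (−0.76) = +0.54 V.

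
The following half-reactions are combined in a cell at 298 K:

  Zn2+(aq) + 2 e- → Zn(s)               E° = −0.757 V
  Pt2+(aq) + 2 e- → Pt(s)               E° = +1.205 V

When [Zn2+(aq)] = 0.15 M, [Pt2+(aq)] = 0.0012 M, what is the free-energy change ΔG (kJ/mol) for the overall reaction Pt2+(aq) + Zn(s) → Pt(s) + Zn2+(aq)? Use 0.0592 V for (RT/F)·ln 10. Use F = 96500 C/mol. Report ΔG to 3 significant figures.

−367 kJ/mol

With Pt²⁺/Pt reduced at the cathode, E°cell = +1.205 − (−0.757) = +1.962 V and n = 2.
Q = [Zn2+(aq)] / [Pt2+(aq)] = 125, so log Q = 2.097 and E = +1.962 − (0.0592/2)(2.097) = +1.8999 V.
Then ΔG = −nFE = −2 × 96500 × +1.8999 J/mol = −367 kJ/mol.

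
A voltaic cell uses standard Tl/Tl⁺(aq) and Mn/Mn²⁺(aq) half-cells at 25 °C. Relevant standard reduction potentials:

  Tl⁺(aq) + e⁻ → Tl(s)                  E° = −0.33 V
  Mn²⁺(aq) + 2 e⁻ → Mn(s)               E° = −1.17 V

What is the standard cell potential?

The Tl⁺/Tl couple has the higher E°, so Tl ion is reduced (cathode) and Mn is oxidized (anode).
E°cell = E°(cathode) − E°(anode) = −0.33 − (−1.17) = +0.84 V.

+0.84 V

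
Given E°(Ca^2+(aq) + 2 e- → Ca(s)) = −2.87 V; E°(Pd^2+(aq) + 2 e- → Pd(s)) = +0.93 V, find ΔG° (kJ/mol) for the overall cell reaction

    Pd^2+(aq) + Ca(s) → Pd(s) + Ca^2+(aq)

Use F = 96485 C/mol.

−733 kJ/mol

In the reaction as written Pd^2+(aq) is reduced, so the Pd²⁺/Pd couple is the cathode and Ca²⁺/Ca is the anode.
E°cell = +0.93 − (−2.87) = +3.80 V; balancing electrons gives n = 2.
ΔG° = −nFE°cell = −(2)(96485)(+3.80) J/mol = −733 kJ/mol.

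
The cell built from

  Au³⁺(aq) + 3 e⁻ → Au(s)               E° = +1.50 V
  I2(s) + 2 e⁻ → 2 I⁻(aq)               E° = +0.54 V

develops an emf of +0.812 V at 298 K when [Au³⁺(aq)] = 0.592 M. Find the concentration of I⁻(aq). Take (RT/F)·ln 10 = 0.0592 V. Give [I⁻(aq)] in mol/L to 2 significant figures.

0.0038 M

The Au³⁺/Au couple has the larger reduction potential, so it is the cathode: E°cell = +1.50 − (+0.54) = +0.96 V and n = 6.
Rearranging E = E° − (0.0592/n)·log Q gives log Q = 6(+0.96 − (+0.812))/0.0592 = 15.000.
Balancing electrons gives 2 Au³⁺(aq) + 6 I⁻(aq) → 2 Au(s) + 3 I2(s); thus Q = 1 / ([Au³⁺(aq)]^2·[I⁻(aq)]^6).
Solving for the unknown gives log [I⁻(aq)] = −2.424, so [I⁻(aq)] ≈ 0.0038 M.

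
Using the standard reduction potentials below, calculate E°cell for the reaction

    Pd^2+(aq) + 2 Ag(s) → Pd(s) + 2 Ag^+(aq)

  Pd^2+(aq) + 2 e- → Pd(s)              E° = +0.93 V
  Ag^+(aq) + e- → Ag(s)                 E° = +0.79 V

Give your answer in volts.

+0.14 V

Pd^2+(aq) gains electrons, so the Pd²⁺/Pd couple is the cathode; the Ag⁺/Ag couple is the anode.
E°cell = E°(cathode) − E°(anode) = +0.93 − (+0.79) = +0.14 V.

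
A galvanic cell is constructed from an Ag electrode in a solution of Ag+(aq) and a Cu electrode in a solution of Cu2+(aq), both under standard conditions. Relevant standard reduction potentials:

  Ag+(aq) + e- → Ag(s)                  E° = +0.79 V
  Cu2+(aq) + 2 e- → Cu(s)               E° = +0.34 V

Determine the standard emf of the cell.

+0.45 V

The Ag⁺/Ag couple has the higher E°, so Ag ion is reduced (cathode) and Cu is oxidized (anode).
E°cell = E°(cathode) − E°(anode) = +0.79 − (+0.34) = +0.45 V.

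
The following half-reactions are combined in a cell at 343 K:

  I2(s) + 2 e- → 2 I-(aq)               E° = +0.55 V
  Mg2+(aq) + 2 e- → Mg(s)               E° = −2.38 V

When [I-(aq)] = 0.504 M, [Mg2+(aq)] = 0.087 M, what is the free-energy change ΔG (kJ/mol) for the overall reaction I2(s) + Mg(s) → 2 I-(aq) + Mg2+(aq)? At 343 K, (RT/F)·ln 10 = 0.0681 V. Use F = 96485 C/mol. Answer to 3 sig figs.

With I₂/I⁻ reduced at the cathode, E°cell = +0.55 − (−2.38) = +2.93 V and n = 2.
Q = [I-(aq)]^2·[Mg2+(aq)] = 0.0221, so log Q = −1.656 and E = +2.93 − (0.0681/2)(−1.656) = +2.9864 V.
Then ΔG = −nFE = −2 × 96485 × +2.9864 J/mol = −576 kJ/mol.

−576 kJ/mol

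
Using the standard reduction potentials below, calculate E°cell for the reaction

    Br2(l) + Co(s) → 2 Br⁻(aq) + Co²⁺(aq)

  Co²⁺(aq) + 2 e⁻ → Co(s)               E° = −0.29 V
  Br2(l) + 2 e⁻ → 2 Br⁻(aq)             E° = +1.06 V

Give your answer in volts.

Br2(l) gains electrons, so the Br₂/Br⁻ couple is the cathode; the Co²⁺/Co couple is the anode.
E°cell = E°(cathode) − E°(anode) = +1.06 − (−0.29) = +1.35 V.

+1.35 V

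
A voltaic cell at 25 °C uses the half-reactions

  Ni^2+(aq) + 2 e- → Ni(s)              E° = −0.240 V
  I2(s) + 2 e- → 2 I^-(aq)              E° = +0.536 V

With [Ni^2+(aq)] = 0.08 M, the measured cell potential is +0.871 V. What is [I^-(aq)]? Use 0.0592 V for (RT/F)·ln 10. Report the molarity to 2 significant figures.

0.088 M

The I₂/I⁻ couple has the larger reduction potential, so it is the cathode: E°cell = +0.536 − (−0.240) = +0.776 V and n = 2.
From the Nernst equation, log Q = n(E° − E)/0.0592 = 2·(+0.776 − (+0.871))/0.0592 = −3.209.
The balanced reaction is I2(s) + Ni(s) → 2 I^-(aq) + Ni^2+(aq), so Q = [I^-(aq)]^2·[Ni^2+(aq)].
Solving for the unknown gives log [I^-(aq)] = −1.056, so [I^-(aq)] ≈ 0.088 M.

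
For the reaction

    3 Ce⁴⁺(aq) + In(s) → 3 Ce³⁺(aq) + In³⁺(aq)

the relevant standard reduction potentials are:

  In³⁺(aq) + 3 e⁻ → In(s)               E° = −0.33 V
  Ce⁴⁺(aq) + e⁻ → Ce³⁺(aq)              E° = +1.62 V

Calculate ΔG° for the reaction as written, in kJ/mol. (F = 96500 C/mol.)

−565 kJ/mol

In the reaction as written Ce⁴⁺(aq) is reduced, so the Ce⁴⁺/Ce³⁺ couple is the cathode and In³⁺/In is the anode.
E°cell = +1.62 − (−0.33) = +1.95 V; balancing electrons gives n = 3.
ΔG° = −nFE°cell = −(3)(96500)(+1.95) J/mol = −565 kJ/mol.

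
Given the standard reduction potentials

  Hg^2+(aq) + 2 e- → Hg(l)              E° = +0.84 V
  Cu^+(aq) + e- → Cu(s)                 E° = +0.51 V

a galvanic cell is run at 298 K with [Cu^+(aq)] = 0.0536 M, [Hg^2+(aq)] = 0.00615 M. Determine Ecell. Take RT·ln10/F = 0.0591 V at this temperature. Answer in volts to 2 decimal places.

+0.34 V

Since E°(Hg²⁺/Hg) > E°(Cu⁺/Cu), Hg²⁺/Hg serves as the cathode.
E°cell = +0.84 − (+0.51) = +0.33 V, with n = 2 electrons transferred.
Balancing gives Hg^2+(aq) + 2 Cu(s) → Hg(l) + 2 Cu^+(aq); hence Q = [Cu^+(aq)]^2 / [Hg^2+(aq)] = 0.467 (log Q = −0.331).
Applying E = E° − (RT ln10/nF)·log Q gives +0.33 − (0.0591/2)(−0.331) = +0.34 V.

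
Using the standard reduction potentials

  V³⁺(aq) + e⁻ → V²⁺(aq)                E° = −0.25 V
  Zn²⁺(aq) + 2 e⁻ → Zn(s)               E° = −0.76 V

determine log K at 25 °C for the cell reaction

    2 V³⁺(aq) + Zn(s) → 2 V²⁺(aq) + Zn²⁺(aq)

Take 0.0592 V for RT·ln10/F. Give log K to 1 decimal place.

The V³⁺/V²⁺ couple is reduced (cathode); E°cell = −0.25 − (−0.76) = +0.51 V with n = 2.
At equilibrium E = 0, so log K = nE°cell / 0.0592 = (2)(+0.51) / 0.0592 = 17.2.

log K = 17.2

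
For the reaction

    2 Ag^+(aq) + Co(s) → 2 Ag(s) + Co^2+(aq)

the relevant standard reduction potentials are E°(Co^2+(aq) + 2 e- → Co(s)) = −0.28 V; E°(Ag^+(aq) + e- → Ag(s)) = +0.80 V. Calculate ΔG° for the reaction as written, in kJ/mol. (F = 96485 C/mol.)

−208 kJ/mol

In the reaction as written Ag^+(aq) is reduced, so the Ag⁺/Ag couple is the cathode and Co²⁺/Co is the anode.
E°cell = +0.80 − (−0.28) = +1.08 V; balancing electrons gives n = 2.
ΔG° = −nFE°cell = −(2)(96485)(+1.08) J/mol = −208 kJ/mol.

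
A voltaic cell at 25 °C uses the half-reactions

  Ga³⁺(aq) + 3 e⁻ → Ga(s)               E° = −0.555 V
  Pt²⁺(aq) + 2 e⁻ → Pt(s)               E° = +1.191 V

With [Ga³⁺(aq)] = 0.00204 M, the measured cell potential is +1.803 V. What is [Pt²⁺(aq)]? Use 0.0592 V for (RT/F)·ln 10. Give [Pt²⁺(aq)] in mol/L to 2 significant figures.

1.4 M

Pt²⁺/Pt is the cathode (higher E°); E°cell = +1.191 − (−0.555) = +1.746 V with n = 6.
Since E = E° − (0.0592/n)·log Q, log Q = n(E° − E)/0.0592 = −5.777.
Balancing electrons gives 3 Pt²⁺(aq) + 2 Ga(s) → 3 Pt(s) + 2 Ga³⁺(aq); thus Q = [Ga³⁺(aq)]^2 / [Pt²⁺(aq)]^3.
Solving for the unknown gives log [Pt²⁺(aq)] = 0.132, so [Pt²⁺(aq)] ≈ 1.4 M.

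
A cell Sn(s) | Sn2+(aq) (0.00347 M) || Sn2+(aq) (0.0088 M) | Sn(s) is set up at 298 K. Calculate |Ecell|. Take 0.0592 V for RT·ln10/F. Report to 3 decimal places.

0.012 V

For a concentration cell E°cell = 0, since both electrodes use the same couple.
The compartment with the higher Sn2+(aq) concentration (0.0088 M) acts as the cathode; ions are reduced there and produced at the dilute (0.00347 M) anode.
With n = 2, Ecell = −(0.0592/2)·log([dilute]/[conc]) = −(0.0592/2)·log(0.00347/0.0088) = +0.012 V.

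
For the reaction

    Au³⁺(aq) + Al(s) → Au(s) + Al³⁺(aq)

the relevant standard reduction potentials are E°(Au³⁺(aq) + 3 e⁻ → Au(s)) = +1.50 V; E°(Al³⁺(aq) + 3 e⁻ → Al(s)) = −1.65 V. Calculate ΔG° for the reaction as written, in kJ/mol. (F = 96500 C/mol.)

−912 kJ/mol

In the reaction as written Au³⁺(aq) is reduced, so the Au³⁺/Au couple is the cathode and Al³⁺/Al is the anode.
E°cell = +1.50 − (−1.65) = +3.15 V; balancing electrons gives n = 3.
ΔG° = −nFE°cell = −(3)(96500)(+3.15) J/mol = −912 kJ/mol.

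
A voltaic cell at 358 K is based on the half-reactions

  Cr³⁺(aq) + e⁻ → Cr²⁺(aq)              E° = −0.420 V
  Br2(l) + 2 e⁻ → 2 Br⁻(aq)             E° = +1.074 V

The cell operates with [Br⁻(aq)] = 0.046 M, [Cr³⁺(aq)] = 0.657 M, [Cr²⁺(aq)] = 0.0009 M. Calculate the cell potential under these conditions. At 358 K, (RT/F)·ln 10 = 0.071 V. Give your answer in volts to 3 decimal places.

+1.386 V

The Br₂/Br⁻ couple has the more positive E°, so it is the cathode; Cr³⁺/Cr²⁺ is the anode.
The standard potential is +1.074 − (−0.420) = +1.494 V and the balanced reaction transfers n = 2 electrons.
The balanced reaction is Br2(l) + 2 Cr²⁺(aq) → 2 Br⁻(aq) + 2 Cr³⁺(aq), so Q = ([Br⁻(aq)]^2·[Cr³⁺(aq)]^2) / [Cr²⁺(aq)]^2 = 1.13×10^3 and log Q = 3.052.
By the Nernst equation, E = +1.494 − (0.071/2)·(3.052) = +1.386 V.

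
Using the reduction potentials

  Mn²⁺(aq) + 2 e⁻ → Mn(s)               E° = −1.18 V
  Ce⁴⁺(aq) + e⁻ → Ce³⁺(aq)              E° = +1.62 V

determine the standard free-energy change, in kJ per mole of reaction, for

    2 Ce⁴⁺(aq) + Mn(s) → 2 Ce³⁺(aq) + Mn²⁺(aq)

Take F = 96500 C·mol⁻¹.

−540 kJ/mol

In the reaction as written Ce⁴⁺(aq) is reduced, so the Ce⁴⁺/Ce³⁺ couple is the cathode and Mn²⁺/Mn is the anode.
E°cell = +1.62 − (−1.18) = +2.80 V; balancing electrons gives n = 2.
ΔG° = −nFE°cell = −(2)(96500)(+2.80) J/mol = −540 kJ/mol.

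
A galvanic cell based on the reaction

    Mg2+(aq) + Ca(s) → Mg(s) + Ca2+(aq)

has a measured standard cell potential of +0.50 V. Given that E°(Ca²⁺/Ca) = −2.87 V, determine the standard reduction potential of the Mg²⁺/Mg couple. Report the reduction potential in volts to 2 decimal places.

In the reaction as written the Mg²⁺/Mg couple is reduced (cathode) and Ca²⁺/Ca is oxidized (anode), so E°cell = E°(Mg²⁺/Mg) − E°(Ca²⁺/Ca).
E°(Mg²⁺/Mg) = E°cell + E°(anode) = +0.50 + (−2.87) = −2.37 V.

−2.37 V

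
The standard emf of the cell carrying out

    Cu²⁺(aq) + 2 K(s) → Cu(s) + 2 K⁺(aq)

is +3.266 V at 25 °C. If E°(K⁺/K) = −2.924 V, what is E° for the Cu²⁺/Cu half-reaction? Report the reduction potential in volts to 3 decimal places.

+0.342 V

In the reaction as written the Cu²⁺/Cu couple is reduced (cathode) and K⁺/K is oxidized (anode), so E°cell = E°(Cu²⁺/Cu) − E°(K⁺/K).
E°(Cu²⁺/Cu) = E°cell + E°(anode) = +3.266 + (−2.924) = +0.342 V.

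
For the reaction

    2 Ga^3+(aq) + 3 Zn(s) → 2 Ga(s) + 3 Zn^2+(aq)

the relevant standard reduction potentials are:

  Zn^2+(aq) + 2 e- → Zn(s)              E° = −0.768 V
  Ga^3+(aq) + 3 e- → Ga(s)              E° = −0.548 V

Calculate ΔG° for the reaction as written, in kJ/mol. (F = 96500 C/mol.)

−127 kJ/mol

In the reaction as written Ga^3+(aq) is reduced, so the Ga³⁺/Ga couple is the cathode and Zn²⁺/Zn is the anode.
E°cell = −0.548 − (−0.768) = +0.220 V; balancing electrons gives n = 6.
ΔG° = −nFE°cell = −(6)(96500)(+0.220) J/mol = −127 kJ/mol.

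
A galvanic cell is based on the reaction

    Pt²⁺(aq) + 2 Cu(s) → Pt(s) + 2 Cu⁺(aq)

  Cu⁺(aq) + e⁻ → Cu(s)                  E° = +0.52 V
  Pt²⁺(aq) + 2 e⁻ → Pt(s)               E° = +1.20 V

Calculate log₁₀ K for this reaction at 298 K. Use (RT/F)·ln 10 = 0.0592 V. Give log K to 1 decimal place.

The Pt²⁺/Pt couple is reduced (cathode); E°cell = +1.20 − (+0.52) = +0.68 V with n = 2.
At equilibrium E = 0, so log K = nE°cell / 0.0592 = (2)(+0.68) / 0.0592 = 23.0.

log K = 23.0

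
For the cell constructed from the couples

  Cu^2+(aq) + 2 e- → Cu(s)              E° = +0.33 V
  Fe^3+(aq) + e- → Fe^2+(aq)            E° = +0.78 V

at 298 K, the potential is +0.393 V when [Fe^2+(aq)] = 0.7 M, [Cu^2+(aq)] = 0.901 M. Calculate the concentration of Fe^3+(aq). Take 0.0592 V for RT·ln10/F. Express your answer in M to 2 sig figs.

0.072 M

Fe³⁺/Fe²⁺ is the cathode (higher E°); E°cell = +0.78 − (+0.33) = +0.45 V with n = 2.
From the Nernst equation, log Q = n(E° − E)/0.0592 = 2·(+0.45 − (+0.393))/0.0592 = 1.926.
For 2 Fe^3+(aq) + Cu(s) → 2 Fe^2+(aq) + Cu^2+(aq), the reaction quotient is Q = ([Fe^2+(aq)]^2·[Cu^2+(aq)]) / [Fe^3+(aq)]^2.
Isolating [Fe^3+(aq)] in Q = 10^{1.926} yields log [Fe^3+(aq)] = −1.141, i.e. 0.072 M.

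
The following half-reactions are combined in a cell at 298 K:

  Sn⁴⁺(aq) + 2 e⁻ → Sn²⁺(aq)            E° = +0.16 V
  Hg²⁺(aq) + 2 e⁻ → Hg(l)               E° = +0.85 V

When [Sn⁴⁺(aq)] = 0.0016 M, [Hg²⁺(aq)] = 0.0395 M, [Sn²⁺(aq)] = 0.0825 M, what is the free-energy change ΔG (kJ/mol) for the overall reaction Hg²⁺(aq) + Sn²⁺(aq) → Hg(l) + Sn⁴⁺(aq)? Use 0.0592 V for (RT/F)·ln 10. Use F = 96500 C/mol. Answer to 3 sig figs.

−135 kJ/mol

The standard cell potential is +0.85 − (+0.16) = +0.69 V, with n = 2 electrons in the balanced equation.
Q = [Sn⁴⁺(aq)] / ([Hg²⁺(aq)]·[Sn²⁺(aq)]) = 0.491, so log Q = −0.309 and E = +0.69 − (0.0592/2)(−0.309) = +0.6991 V.
ΔG = −nFE = −(2)(96500)(+0.6991) J/mol = −135 kJ/mol.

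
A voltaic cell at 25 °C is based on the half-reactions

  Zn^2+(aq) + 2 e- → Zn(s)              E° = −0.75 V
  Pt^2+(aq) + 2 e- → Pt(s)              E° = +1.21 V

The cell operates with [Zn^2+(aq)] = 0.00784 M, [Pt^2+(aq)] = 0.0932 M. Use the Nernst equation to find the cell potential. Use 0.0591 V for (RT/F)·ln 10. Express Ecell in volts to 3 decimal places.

+1.992 V

Since E°(Pt²⁺/Pt) > E°(Zn²⁺/Zn), Pt²⁺/Pt serves as the cathode.
E°cell = E°cat − E°an = +1.21 − (−0.75) = +1.96 V; n = 2.
For the overall reaction Pt^2+(aq) + Zn(s) → Pt(s) + Zn^2+(aq), Q = [Zn^2+(aq)] / [Pt^2+(aq)] = 0.0841, giving log Q = −1.075.
Applying E = E° − (RT ln10/nF)·log Q gives +1.96 − (0.0591/2)(−1.075) = +1.992 V.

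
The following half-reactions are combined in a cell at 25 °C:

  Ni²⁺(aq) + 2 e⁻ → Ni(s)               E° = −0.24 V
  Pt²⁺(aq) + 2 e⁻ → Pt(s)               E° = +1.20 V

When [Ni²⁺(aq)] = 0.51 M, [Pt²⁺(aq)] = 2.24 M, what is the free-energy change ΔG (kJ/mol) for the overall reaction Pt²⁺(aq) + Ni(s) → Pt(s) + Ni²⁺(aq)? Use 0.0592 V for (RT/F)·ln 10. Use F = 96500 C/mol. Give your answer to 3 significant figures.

−282 kJ/mol

The standard cell potential is +1.20 − (−0.24) = +1.44 V, with n = 2 electrons in the balanced equation.
Here Q = [Ni²⁺(aq)] / [Pt²⁺(aq)] = 0.228 (log Q = −0.643), giving E = +1.44 − (0.0592/2)·(−0.643) = +1.4590 V.
ΔG = −nFE = −(2)(96500)(+1.4590) J/mol = −282 kJ/mol.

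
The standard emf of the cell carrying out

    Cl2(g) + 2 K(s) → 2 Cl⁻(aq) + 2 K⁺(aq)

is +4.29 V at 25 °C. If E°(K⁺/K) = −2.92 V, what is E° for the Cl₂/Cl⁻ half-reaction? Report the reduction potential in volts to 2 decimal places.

+1.37 V

In the reaction as written the Cl₂/Cl⁻ couple is reduced (cathode) and K⁺/K is oxidized (anode), so E°cell = E°(Cl₂/Cl⁻) − E°(K⁺/K).
E°(Cl₂/Cl⁻) = E°cell + E°(anode) = +4.29 + (−2.92) = +1.37 V.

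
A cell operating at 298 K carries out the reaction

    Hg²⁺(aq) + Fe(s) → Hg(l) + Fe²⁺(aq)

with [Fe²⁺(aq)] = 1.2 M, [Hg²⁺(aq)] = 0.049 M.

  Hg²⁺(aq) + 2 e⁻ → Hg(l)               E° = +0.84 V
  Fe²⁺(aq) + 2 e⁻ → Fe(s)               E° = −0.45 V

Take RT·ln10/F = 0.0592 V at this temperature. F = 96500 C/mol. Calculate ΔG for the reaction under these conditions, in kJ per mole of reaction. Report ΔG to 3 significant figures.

−241 kJ/mol

The standard cell potential is +0.84 − (−0.45) = +1.29 V, with n = 2 electrons in the balanced equation.
The reaction quotient is [Fe²⁺(aq)] / [Hg²⁺(aq)] = 24.5; by Nernst, E = +1.29 − (0.0592/2)(1.389) = +1.2489 V.
Finally ΔG = −nFE = −(2)(96500 C/mol)(+1.2489 V) = −241 kJ/mol.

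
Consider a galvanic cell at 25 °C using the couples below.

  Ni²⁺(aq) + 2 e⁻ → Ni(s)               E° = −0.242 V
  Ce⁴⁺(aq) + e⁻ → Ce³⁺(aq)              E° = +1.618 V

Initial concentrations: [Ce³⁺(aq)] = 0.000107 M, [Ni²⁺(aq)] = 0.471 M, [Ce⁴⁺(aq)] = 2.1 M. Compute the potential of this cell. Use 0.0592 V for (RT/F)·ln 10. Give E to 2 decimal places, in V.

+2.12 V

Since E°(Ce⁴⁺/Ce³⁺) > E°(Ni²⁺/Ni), Ce⁴⁺/Ce³⁺ serves as the cathode.
E°cell = +1.618 − (−0.242) = +1.860 V, with n = 2 electrons transferred.
For the overall reaction 2 Ce⁴⁺(aq) + Ni(s) → 2 Ce³⁺(aq) + Ni²⁺(aq), Q = ([Ce³⁺(aq)]^2·[Ni²⁺(aq)]) / [Ce⁴⁺(aq)]^2 = 1.22×10^−9, giving log Q = −8.913.
E = E° − (0.0592/n)·log Q = +1.860 − (0.0592/2)(−8.913) = +2.12 V.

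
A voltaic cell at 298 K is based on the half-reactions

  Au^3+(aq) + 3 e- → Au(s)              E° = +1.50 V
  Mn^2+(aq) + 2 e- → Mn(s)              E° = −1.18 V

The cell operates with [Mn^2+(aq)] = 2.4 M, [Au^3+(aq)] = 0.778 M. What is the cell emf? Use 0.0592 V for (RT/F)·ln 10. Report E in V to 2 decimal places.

+2.67 V

Au³⁺/Au is reduced (cathode, E° = +1.50 V) and Mn²⁺/Mn is oxidized (anode).
The standard potential is +1.50 − (−1.18) = +2.68 V and the balanced reaction transfers n = 6 electrons.
The balanced reaction is 2 Au^3+(aq) + 3 Mn(s) → 2 Au(s) + 3 Mn^2+(aq), so Q = [Mn^2+(aq)]^3 / [Au^3+(aq)]^2 = 22.8 and log Q = 1.359.
By the Nernst equation, E = +2.68 − (0.0592/6)·(1.359) = +2.67 V.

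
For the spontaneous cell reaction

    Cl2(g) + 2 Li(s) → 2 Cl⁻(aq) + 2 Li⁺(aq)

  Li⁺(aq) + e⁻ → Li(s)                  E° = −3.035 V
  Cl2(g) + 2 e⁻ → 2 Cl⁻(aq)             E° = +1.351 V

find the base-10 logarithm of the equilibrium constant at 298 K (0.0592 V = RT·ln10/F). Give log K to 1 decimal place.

The Cl₂/Cl⁻ couple is reduced (cathode); E°cell = +1.351 − (−3.035) = +4.386 V with n = 2.
At equilibrium E = 0, so log K = nE°cell / 0.0592 = (2)(+4.386) / 0.0592 = 148.2.

log K = 148.2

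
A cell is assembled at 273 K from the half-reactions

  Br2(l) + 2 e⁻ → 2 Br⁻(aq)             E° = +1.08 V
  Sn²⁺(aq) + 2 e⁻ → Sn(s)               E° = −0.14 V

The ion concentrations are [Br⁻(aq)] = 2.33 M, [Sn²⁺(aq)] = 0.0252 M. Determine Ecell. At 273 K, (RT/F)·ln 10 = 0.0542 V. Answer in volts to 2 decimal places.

Br₂/Br⁻ is reduced (cathode, E° = +1.08 V) and Sn²⁺/Sn is oxidized (anode).
E°cell = E°cat − E°an = +1.08 − (−0.14) = +1.22 V; n = 2.
Balancing gives Br2(l) + Sn(s) → 2 Br⁻(aq) + Sn²⁺(aq); hence Q = [Br⁻(aq)]^2·[Sn²⁺(aq)] = 0.137 (log Q = −0.864).
By the Nernst equation, E = +1.22 − (0.0542/2)·(−0.864) = +1.24 V.

+1.24 V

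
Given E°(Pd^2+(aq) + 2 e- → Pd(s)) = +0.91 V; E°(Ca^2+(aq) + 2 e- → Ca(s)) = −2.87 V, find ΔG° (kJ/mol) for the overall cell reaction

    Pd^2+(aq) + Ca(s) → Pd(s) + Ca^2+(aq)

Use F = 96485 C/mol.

In the reaction as written Pd^2+(aq) is reduced, so the Pd²⁺/Pd couple is the cathode and Ca²⁺/Ca is the anode.
E°cell = +0.91 − (−2.87) = +3.78 V; balancing electrons gives n = 2.
ΔG° = −nFE°cell = −(2)(96485)(+3.78) J/mol = −729 kJ/mol.

−729 kJ/mol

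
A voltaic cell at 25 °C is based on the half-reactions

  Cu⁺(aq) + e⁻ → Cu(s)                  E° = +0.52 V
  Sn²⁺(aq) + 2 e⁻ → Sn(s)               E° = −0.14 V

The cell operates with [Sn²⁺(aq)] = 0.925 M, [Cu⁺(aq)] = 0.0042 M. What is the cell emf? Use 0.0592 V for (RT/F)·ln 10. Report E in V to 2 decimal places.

+0.52 V

Since E°(Cu⁺/Cu) > E°(Sn²⁺/Sn), Cu⁺/Cu serves as the cathode.
The standard potential is +0.52 − (−0.14) = +0.66 V and the balanced reaction transfers n = 2 electrons.
For the overall reaction 2 Cu⁺(aq) + Sn(s) → 2 Cu(s) + Sn²⁺(aq), Q = [Sn²⁺(aq)] / [Cu⁺(aq)]^2 = 5.24×10^4, giving log Q = 4.720.
Applying E = E° − (RT ln10/nF)·log Q gives +0.66 − (0.0592/2)(4.720) = +0.52 V.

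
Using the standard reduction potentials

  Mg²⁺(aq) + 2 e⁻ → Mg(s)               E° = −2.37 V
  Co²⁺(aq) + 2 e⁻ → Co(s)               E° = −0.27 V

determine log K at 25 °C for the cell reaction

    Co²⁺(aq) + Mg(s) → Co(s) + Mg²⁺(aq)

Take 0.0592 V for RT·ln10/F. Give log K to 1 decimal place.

The Co²⁺/Co couple is reduced (cathode); E°cell = −0.27 − (−2.37) = +2.10 V with n = 2.
At equilibrium E = 0, so log K = nE°cell / 0.0592 = (2)(+2.10) / 0.0592 = 70.9.

log K = 70.9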